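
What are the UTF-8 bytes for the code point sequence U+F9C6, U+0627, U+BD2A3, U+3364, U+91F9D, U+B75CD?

EF A7 86 D8 A7 F2 BD 8A A3 E3 8D A4 F2 91 BE 9D F2 B7 97 8D

U+F9C6: 3-byte form → EF A7 86.
U+0627: 2-byte form → D8 A7.
U+BD2A3: 4-byte form → F2 BD 8A A3.
U+3364: 3-byte form → E3 8D A4.
U+91F9D: 4-byte form → F2 91 BE 9D.
U+B75CD: 4-byte form → F2 B7 97 8D.
Concatenated (20 bytes): EF A7 86 D8 A7 F2 BD 8A A3 E3 8D A4 F2 91 BE 9D F2 B7 97 8D.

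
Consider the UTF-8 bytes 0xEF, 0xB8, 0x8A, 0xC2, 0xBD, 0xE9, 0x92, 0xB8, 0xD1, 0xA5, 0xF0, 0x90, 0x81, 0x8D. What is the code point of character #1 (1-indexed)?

U+FE0A

Offset 0: leading byte 0xEF = 11101111 → 3-byte char #1 = EF B8 8A.
Leading byte 0xEF = 11101111 matches 1110xxxx → 3-byte sequence.
Byte 1: 0xEF = 11101111, payload 1111 (4 bits).
Byte 2: 0xB8 = 10111000 (10xxxxxx ✓), payload 111000.
Byte 3: 0x8A = 10001010 (10xxxxxx ✓), payload 001010.
Concatenate: 1111111000001010 = 0xFE0A (16 bits → U+FE0A).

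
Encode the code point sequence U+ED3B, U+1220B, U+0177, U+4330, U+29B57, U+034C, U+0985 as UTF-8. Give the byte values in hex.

U+ED3B: 3-byte form → EE B4 BB.
U+1220B: 4-byte form → F0 92 88 8B.
U+0177: 2-byte form → C5 B7.
U+4330: 3-byte form → E4 8C B0.
U+29B57: 4-byte form → F0 A9 AD 97.
U+034C: 2-byte form → CD 8C.
U+0985: 3-byte form → E0 A6 85.
Concatenated (21 bytes): EE B4 BB F0 92 88 8B C5 B7 E4 8C B0 F0 A9 AD 97 CD 8C E0 A6 85.

EE B4 BB F0 92 88 8B C5 B7 E4 8C B0 F0 A9 AD 97 CD 8C E0 A6 85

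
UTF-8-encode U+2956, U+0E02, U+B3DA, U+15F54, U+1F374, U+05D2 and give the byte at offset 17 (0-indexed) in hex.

0xD7

U+2956 → 3-byte form E2 A5 96 at offsets 0–2.
U+0E02 → 3-byte form E0 B8 82 at offsets 3–5.
U+B3DA → 3-byte form EB 8F 9A at offsets 6–8.
U+15F54 → 4-byte form F0 95 BD 94 at offsets 9–12.
U+1F374 → 4-byte form F0 9F 8D B4 at offsets 13–16.
U+05D2 → 2-byte form D7 92 at offsets 17–18.
Offset 17 falls in char 6's range; it's byte 1 of D7 92 = 0xD7.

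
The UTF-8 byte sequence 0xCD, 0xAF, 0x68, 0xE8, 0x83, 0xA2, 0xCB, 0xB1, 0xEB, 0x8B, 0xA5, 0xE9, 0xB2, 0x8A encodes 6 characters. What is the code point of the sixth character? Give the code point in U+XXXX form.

Offset 0: leading byte 0xCD = 11001101 → 2-byte char #1 = CD AF.
Offset 2: leading byte 0x68 = 01101000 → 1-byte char #2 = 68.
Offset 3: leading byte 0xE8 = 11101000 → 3-byte char #3 = E8 83 A2.
Offset 6: leading byte 0xCB = 11001011 → 2-byte char #4 = CB B1.
Offset 8: leading byte 0xEB = 11101011 → 3-byte char #5 = EB 8B A5.
Offset 11: leading byte 0xE9 = 11101001 → 3-byte char #6 = E9 B2 8A.
Leading byte 0xE9 = 11101001 matches 1110xxxx → 3-byte sequence.
Byte 1: 0xE9 = 11101001, payload 1001 (4 bits).
Byte 2: 0xB2 = 10110010 (10xxxxxx ✓), payload 110010.
Byte 3: 0x8A = 10001010 (10xxxxxx ✓), payload 001010.
Concatenate: 1001110010001010 = 0x9C8A (16 bits → U+9C8A).

U+9C8A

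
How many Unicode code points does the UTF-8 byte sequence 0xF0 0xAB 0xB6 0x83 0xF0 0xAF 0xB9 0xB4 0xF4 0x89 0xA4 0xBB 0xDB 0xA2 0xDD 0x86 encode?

Byte at offset 0: 0xF0 = 11110000 → 4-byte char (#1). Advance 4.
Byte at offset 4: 0xF0 = 11110000 → 4-byte char (#2). Advance 4.
Byte at offset 8: 0xF4 = 11110100 → 4-byte char (#3). Advance 4.
Byte at offset 12: 0xDB = 11011011 → 2-byte char (#4). Advance 2.
Byte at offset 14: 0xDD = 11011101 → 2-byte char (#5). Advance 2.
Reached end at offset 16 after 5 code points.

5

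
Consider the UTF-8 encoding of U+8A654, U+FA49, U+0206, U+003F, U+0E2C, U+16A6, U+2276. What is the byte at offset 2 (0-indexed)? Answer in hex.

U+8A654 → 4-byte form F2 8A 99 94 at offsets 0–3.
Offset 2 falls in char 1's range; it's byte 3 of F2 8A 99 94 = 0x99.

0x99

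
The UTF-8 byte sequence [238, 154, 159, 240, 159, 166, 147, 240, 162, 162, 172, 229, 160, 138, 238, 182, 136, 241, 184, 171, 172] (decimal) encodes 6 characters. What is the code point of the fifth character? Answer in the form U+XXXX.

Offset 0: leading byte 0xEE = 11101110 → 3-byte char #1 = EE 9A 9F.
Offset 3: leading byte 0xF0 = 11110000 → 4-byte char #2 = F0 9F A6 93.
Offset 7: leading byte 0xF0 = 11110000 → 4-byte char #3 = F0 A2 A2 AC.
Offset 11: leading byte 0xE5 = 11100101 → 3-byte char #4 = E5 A0 8A.
Offset 14: leading byte 0xEE = 11101110 → 3-byte char #5 = EE B6 88.
Leading byte 0xEE = 11101110 matches 1110xxxx → 3-byte sequence.
Byte 1: 0xEE = 11101110, payload 1110 (4 bits).
Byte 2: 0xB6 = 10110110 (10xxxxxx ✓), payload 110110.
Byte 3: 0x88 = 10001000 (10xxxxxx ✓), payload 001000.
Concatenate: 1110110110001000 = 0xED88 (16 bits → U+ED88).

U+ED88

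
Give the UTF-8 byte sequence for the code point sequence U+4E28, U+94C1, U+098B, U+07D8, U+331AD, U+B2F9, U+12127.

E4 B8 A8 E9 93 81 E0 A6 8B DF 98 F0 B3 86 AD EB 8B B9 F0 92 84 A7

U+4E28: 3-byte form → E4 B8 A8.
U+94C1: 3-byte form → E9 93 81.
U+098B: 3-byte form → E0 A6 8B.
U+07D8: 2-byte form → DF 98.
U+331AD: 4-byte form → F0 B3 86 AD.
U+B2F9: 3-byte form → EB 8B B9.
U+12127: 4-byte form → F0 92 84 A7.
Concatenated (22 bytes): E4 B8 A8 E9 93 81 E0 A6 8B DF 98 F0 B3 86 AD EB 8B B9 F0 92 84 A7.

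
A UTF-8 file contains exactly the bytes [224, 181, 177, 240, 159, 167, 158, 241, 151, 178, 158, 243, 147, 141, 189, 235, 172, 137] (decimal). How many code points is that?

5

Byte at offset 0: 0xE0 = 11100000 → 3-byte char (#1). Advance 3.
Byte at offset 3: 0xF0 = 11110000 → 4-byte char (#2). Advance 4.
Byte at offset 7: 0xF1 = 11110001 → 4-byte char (#3). Advance 4.
Byte at offset 11: 0xF3 = 11110011 → 4-byte char (#4). Advance 4.
Byte at offset 15: 0xEB = 11101011 → 3-byte char (#5). Advance 3.
Reached end at offset 18 after 5 code points.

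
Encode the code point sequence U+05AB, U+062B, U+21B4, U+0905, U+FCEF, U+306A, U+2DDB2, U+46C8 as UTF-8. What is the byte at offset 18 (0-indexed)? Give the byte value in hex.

U+05AB → 2-byte form D6 AB at offsets 0–1.
U+062B → 2-byte form D8 AB at offsets 2–3.
U+21B4 → 3-byte form E2 86 B4 at offsets 4–6.
U+0905 → 3-byte form E0 A4 85 at offsets 7–9.
U+FCEF → 3-byte form EF B3 AF at offsets 10–12.
U+306A → 3-byte form E3 81 AA at offsets 13–15.
U+2DDB2 → 4-byte form F0 AD B6 B2 at offsets 16–19.
Offset 18 falls in char 7's range; it's byte 3 of F0 AD B6 B2 = 0xB6.

0xB6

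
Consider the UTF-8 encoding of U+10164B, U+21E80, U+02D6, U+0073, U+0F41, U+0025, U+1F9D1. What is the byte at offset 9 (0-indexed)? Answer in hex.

U+10164B → 4-byte form F4 81 99 8B at offsets 0–3.
U+21E80 → 4-byte form F0 A1 BA 80 at offsets 4–7.
U+02D6 → 2-byte form CB 96 at offsets 8–9.
Offset 9 falls in char 3's range; it's byte 2 of CB 96 = 0x96.

0x96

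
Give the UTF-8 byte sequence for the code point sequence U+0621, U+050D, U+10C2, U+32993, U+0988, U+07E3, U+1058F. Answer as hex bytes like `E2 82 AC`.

D8 A1 D4 8D E1 83 82 F0 B2 A6 93 E0 A6 88 DF A3 F0 90 96 8F

U+0621: 2-byte form → D8 A1.
U+050D: 2-byte form → D4 8D.
U+10C2: 3-byte form → E1 83 82.
U+32993: 4-byte form → F0 B2 A6 93.
U+0988: 3-byte form → E0 A6 88.
U+07E3: 2-byte form → DF A3.
U+1058F: 4-byte form → F0 90 96 8F.
Concatenated (20 bytes): D8 A1 D4 8D E1 83 82 F0 B2 A6 93 E0 A6 88 DF A3 F0 90 96 8F.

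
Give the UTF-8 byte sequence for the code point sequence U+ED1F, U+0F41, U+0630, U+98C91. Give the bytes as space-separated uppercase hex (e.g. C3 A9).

U+ED1F: 3-byte form → EE B4 9F.
U+0F41: 3-byte form → E0 BD 81.
U+0630: 2-byte form → D8 B0.
U+98C91: 4-byte form → F2 98 B2 91.
Concatenated (12 bytes): EE B4 9F E0 BD 81 D8 B0 F2 98 B2 91.

EE B4 9F E0 BD 81 D8 B0 F2 98 B2 91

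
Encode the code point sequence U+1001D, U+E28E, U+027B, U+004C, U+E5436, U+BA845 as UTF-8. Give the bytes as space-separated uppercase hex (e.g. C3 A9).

U+1001D: 4-byte form → F0 90 80 9D.
U+E28E: 3-byte form → EE 8A 8E.
U+027B: 2-byte form → C9 BB.
U+004C: 1-byte form → 4C.
U+E5436: 4-byte form → F3 A5 90 B6.
U+BA845: 4-byte form → F2 BA A1 85.
Concatenated (18 bytes): F0 90 80 9D EE 8A 8E C9 BB 4C F3 A5 90 B6 F2 BA A1 85.

F0 90 80 9D EE 8A 8E C9 BB 4C F3 A5 90 B6 F2 BA A1 85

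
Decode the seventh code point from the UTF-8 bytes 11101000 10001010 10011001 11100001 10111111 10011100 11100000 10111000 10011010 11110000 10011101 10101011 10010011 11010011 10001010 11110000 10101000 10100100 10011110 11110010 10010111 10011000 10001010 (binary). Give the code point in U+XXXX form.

Offset 0: leading byte 0xE8 = 11101000 → 3-byte char #1 = E8 8A 99.
Offset 3: leading byte 0xE1 = 11100001 → 3-byte char #2 = E1 BF 9C.
Offset 6: leading byte 0xE0 = 11100000 → 3-byte char #3 = E0 B8 9A.
Offset 9: leading byte 0xF0 = 11110000 → 4-byte char #4 = F0 9D AB 93.
Offset 13: leading byte 0xD3 = 11010011 → 2-byte char #5 = D3 8A.
Offset 15: leading byte 0xF0 = 11110000 → 4-byte char #6 = F0 A8 A4 9E.
Offset 19: leading byte 0xF2 = 11110010 → 4-byte char #7 = F2 97 98 8A.
Leading byte 0xF2 = 11110010 matches 11110xxx → 4-byte sequence.
Byte 1: 0xF2 = 11110010, payload 010 (3 bits).
Byte 2: 0x97 = 10010111 (10xxxxxx ✓), payload 010111.
Byte 3: 0x98 = 10011000 (10xxxxxx ✓), payload 011000.
Byte 4: 0x8A = 10001010 (10xxxxxx ✓), payload 001010.
Concatenate: 010010111011000001010 = 0x9760A (21 bits → U+9760A).

U+9760A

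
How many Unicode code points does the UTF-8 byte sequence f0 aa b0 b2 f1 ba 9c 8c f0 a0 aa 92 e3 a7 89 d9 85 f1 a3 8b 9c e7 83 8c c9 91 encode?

Byte at offset 0: 0xF0 = 11110000 → 4-byte char (#1). Advance 4.
Byte at offset 4: 0xF1 = 11110001 → 4-byte char (#2). Advance 4.
Byte at offset 8: 0xF0 = 11110000 → 4-byte char (#3). Advance 4.
Byte at offset 12: 0xE3 = 11100011 → 3-byte char (#4). Advance 3.
Byte at offset 15: 0xD9 = 11011001 → 2-byte char (#5). Advance 2.
Byte at offset 17: 0xF1 = 11110001 → 4-byte char (#6). Advance 4.
Byte at offset 21: 0xE7 = 11100111 → 3-byte char (#7). Advance 3.
Byte at offset 24: 0xC9 = 11001001 → 2-byte char (#8). Advance 2.
Reached end at offset 26 after 8 code points.

8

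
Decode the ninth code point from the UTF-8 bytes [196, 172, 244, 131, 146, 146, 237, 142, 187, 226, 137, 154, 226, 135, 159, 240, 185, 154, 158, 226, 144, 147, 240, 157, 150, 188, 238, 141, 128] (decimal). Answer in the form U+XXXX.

U+E340

Offset 0: leading byte 0xC4 = 11000100 → 2-byte char #1 = C4 AC.
Offset 2: leading byte 0xF4 = 11110100 → 4-byte char #2 = F4 83 92 92.
Offset 6: leading byte 0xED = 11101101 → 3-byte char #3 = ED 8E BB.
Offset 9: leading byte 0xE2 = 11100010 → 3-byte char #4 = E2 89 9A.
Offset 12: leading byte 0xE2 = 11100010 → 3-byte char #5 = E2 87 9F.
Offset 15: leading byte 0xF0 = 11110000 → 4-byte char #6 = F0 B9 9A 9E.
Offset 19: leading byte 0xE2 = 11100010 → 3-byte char #7 = E2 90 93.
Offset 22: leading byte 0xF0 = 11110000 → 4-byte char #8 = F0 9D 96 BC.
Offset 26: leading byte 0xEE = 11101110 → 3-byte char #9 = EE 8D 80.
Leading byte 0xEE = 11101110 matches 1110xxxx → 3-byte sequence.
Byte 1: 0xEE = 11101110, payload 1110 (4 bits).
Byte 2: 0x8D = 10001101 (10xxxxxx ✓), payload 001101.
Byte 3: 0x80 = 10000000 (10xxxxxx ✓), payload 000000.
Concatenate: 1110001101000000 = 0xE340 (16 bits → U+E340).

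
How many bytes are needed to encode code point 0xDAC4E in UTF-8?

4

U+DAC4E = 0xDAC4E. UTF-8 uses 1 byte below 0x80, 2 below 0x800, 3 below 0x10000, 4 up to 0x10FFFF. 0xDAC4E is in U+10000–U+10FFFF → 4 bytes.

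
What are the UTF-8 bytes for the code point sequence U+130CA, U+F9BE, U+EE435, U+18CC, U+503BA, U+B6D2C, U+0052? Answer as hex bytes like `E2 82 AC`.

F0 93 83 8A EF A6 BE F3 AE 90 B5 E1 A3 8C F1 90 8E BA F2 B6 B4 AC 52

U+130CA: 4-byte form → F0 93 83 8A.
U+F9BE: 3-byte form → EF A6 BE.
U+EE435: 4-byte form → F3 AE 90 B5.
U+18CC: 3-byte form → E1 A3 8C.
U+503BA: 4-byte form → F1 90 8E BA.
U+B6D2C: 4-byte form → F2 B6 B4 AC.
U+0052: 1-byte form → 52.
Concatenated (23 bytes): F0 93 83 8A EF A6 BE F3 AE 90 B5 E1 A3 8C F1 90 8E BA F2 B6 B4 AC 52.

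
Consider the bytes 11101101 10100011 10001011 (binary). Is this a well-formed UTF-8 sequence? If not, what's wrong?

Structurally a 3-byte sequence; payload = 0xD8CB.
But 0xD8CB is in U+D800–U+DFFF, the surrogate range. Surrogates are not Unicode scalar values and are forbidden in UTF-8.

invalid (encodes a surrogate (U+D800–U+DFFF))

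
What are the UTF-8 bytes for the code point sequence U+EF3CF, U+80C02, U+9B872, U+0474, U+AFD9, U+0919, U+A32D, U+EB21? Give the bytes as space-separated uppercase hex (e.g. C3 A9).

F3 AF 8F 8F F2 80 B0 82 F2 9B A1 B2 D1 B4 EA BF 99 E0 A4 99 EA 8C AD EE AC A1

U+EF3CF: 4-byte form → F3 AF 8F 8F.
U+80C02: 4-byte form → F2 80 B0 82.
U+9B872: 4-byte form → F2 9B A1 B2.
U+0474: 2-byte form → D1 B4.
U+AFD9: 3-byte form → EA BF 99.
U+0919: 3-byte form → E0 A4 99.
U+A32D: 3-byte form → EA 8C AD.
U+EB21: 3-byte form → EE AC A1.
Concatenated (26 bytes): F3 AF 8F 8F F2 80 B0 82 F2 9B A1 B2 D1 B4 EA BF 99 E0 A4 99 EA 8C AD EE AC A1.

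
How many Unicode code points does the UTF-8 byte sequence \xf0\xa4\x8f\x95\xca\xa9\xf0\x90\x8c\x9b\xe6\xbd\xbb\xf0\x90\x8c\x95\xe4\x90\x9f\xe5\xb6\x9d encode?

Byte at offset 0: 0xF0 = 11110000 → 4-byte char (#1). Advance 4.
Byte at offset 4: 0xCA = 11001010 → 2-byte char (#2). Advance 2.
Byte at offset 6: 0xF0 = 11110000 → 4-byte char (#3). Advance 4.
Byte at offset 10: 0xE6 = 11100110 → 3-byte char (#4). Advance 3.
Byte at offset 13: 0xF0 = 11110000 → 4-byte char (#5). Advance 4.
Byte at offset 17: 0xE4 = 11100100 → 3-byte char (#6). Advance 3.
Byte at offset 20: 0xE5 = 11100101 → 3-byte char (#7). Advance 3.
Reached end at offset 23 after 7 code points.

7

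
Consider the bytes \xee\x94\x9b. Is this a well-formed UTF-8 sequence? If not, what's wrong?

valid

Leading byte 0xEE = 11101110 → 3-byte form.
Continuation bytes 0x94=10010100, 0x9B=10011011 all match 10xxxxxx.
Decoded value 0xE51B is ≥ 0x800 (shortest form) and not a surrogate.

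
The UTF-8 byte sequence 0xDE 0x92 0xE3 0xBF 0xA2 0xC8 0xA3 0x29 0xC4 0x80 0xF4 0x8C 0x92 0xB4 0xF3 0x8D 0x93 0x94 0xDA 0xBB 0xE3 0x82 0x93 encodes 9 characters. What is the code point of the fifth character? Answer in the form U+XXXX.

U+0100

Offset 0: leading byte 0xDE = 11011110 → 2-byte char #1 = DE 92.
Offset 2: leading byte 0xE3 = 11100011 → 3-byte char #2 = E3 BF A2.
Offset 5: leading byte 0xC8 = 11001000 → 2-byte char #3 = C8 A3.
Offset 7: leading byte 0x29 = 00101001 → 1-byte char #4 = 29.
Offset 8: leading byte 0xC4 = 11000100 → 2-byte char #5 = C4 80.
Leading byte 0xC4 = 11000100 matches 110xxxxx → 2-byte sequence.
Byte 1: 0xC4 = 11000100, payload 00100 (5 bits).
Byte 2: 0x80 = 10000000 (10xxxxxx ✓), payload 000000.
Concatenate: 00100000000 = 0x100 (11 bits → U+0100).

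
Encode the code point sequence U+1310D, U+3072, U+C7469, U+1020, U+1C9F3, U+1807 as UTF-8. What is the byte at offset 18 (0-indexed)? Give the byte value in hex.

0xE1

U+1310D → 4-byte form F0 93 84 8D at offsets 0–3.
U+3072 → 3-byte form E3 81 B2 at offsets 4–6.
U+C7469 → 4-byte form F3 87 91 A9 at offsets 7–10.
U+1020 → 3-byte form E1 80 A0 at offsets 11–13.
U+1C9F3 → 4-byte form F0 9C A7 B3 at offsets 14–17.
U+1807 → 3-byte form E1 A0 87 at offsets 18–20.
Offset 18 falls in char 6's range; it's byte 1 of E1 A0 87 = 0xE1.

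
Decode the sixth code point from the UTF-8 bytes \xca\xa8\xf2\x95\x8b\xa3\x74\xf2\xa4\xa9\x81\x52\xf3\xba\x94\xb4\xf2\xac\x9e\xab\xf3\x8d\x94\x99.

U+FA534

Offset 0: leading byte 0xCA = 11001010 → 2-byte char #1 = CA A8.
Offset 2: leading byte 0xF2 = 11110010 → 4-byte char #2 = F2 95 8B A3.
Offset 6: leading byte 0x74 = 01110100 → 1-byte char #3 = 74.
Offset 7: leading byte 0xF2 = 11110010 → 4-byte char #4 = F2 A4 A9 81.
Offset 11: leading byte 0x52 = 01010010 → 1-byte char #5 = 52.
Offset 12: leading byte 0xF3 = 11110011 → 4-byte char #6 = F3 BA 94 B4.
Leading byte 0xF3 = 11110011 matches 11110xxx → 4-byte sequence.
Byte 1: 0xF3 = 11110011, payload 011 (3 bits).
Byte 2: 0xBA = 10111010 (10xxxxxx ✓), payload 111010.
Byte 3: 0x94 = 10010100 (10xxxxxx ✓), payload 010100.
Byte 4: 0xB4 = 10110100 (10xxxxxx ✓), payload 110100.
Concatenate: 011111010010100110100 = 0xFA534 (21 bits → U+FA534).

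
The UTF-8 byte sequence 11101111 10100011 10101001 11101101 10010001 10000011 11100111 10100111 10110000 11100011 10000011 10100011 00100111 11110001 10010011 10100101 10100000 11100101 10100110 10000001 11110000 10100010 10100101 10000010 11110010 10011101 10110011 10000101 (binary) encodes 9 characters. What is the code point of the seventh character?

U+5981

Offset 0: leading byte 0xEF = 11101111 → 3-byte char #1 = EF A3 A9.
Offset 3: leading byte 0xED = 11101101 → 3-byte char #2 = ED 91 83.
Offset 6: leading byte 0xE7 = 11100111 → 3-byte char #3 = E7 A7 B0.
Offset 9: leading byte 0xE3 = 11100011 → 3-byte char #4 = E3 83 A3.
Offset 12: leading byte 0x27 = 00100111 → 1-byte char #5 = 27.
Offset 13: leading byte 0xF1 = 11110001 → 4-byte char #6 = F1 93 A5 A0.
Offset 17: leading byte 0xE5 = 11100101 → 3-byte char #7 = E5 A6 81.
Leading byte 0xE5 = 11100101 matches 1110xxxx → 3-byte sequence.
Byte 1: 0xE5 = 11100101, payload 0101 (4 bits).
Byte 2: 0xA6 = 10100110 (10xxxxxx ✓), payload 100110.
Byte 3: 0x81 = 10000001 (10xxxxxx ✓), payload 000001.
Concatenate: 0101100110000001 = 0x5981 (16 bits → U+5981).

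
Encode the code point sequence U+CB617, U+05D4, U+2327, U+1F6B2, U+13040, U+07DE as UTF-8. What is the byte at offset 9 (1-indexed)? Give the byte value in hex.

1-indexed offset 9 is 0-indexed offset 8.
U+CB617 → 4-byte form F3 8B 98 97 at offsets 0–3.
U+05D4 → 2-byte form D7 94 at offsets 4–5.
U+2327 → 3-byte form E2 8C A7 at offsets 6–8.
Offset 8 falls in char 3's range; it's byte 3 of E2 8C A7 = 0xA7.

0xA7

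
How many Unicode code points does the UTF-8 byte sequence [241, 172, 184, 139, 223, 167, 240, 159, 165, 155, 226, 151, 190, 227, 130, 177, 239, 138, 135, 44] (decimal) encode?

7

Byte at offset 0: 0xF1 = 11110001 → 4-byte char (#1). Advance 4.
Byte at offset 4: 0xDF = 11011111 → 2-byte char (#2). Advance 2.
Byte at offset 6: 0xF0 = 11110000 → 4-byte char (#3). Advance 4.
Byte at offset 10: 0xE2 = 11100010 → 3-byte char (#4). Advance 3.
Byte at offset 13: 0xE3 = 11100011 → 3-byte char (#5). Advance 3.
Byte at offset 16: 0xEF = 11101111 → 3-byte char (#6). Advance 3.
Byte at offset 19: 0x2C = 00101100 → 1-byte char (#7). Advance 1.
Reached end at offset 20 after 7 code points.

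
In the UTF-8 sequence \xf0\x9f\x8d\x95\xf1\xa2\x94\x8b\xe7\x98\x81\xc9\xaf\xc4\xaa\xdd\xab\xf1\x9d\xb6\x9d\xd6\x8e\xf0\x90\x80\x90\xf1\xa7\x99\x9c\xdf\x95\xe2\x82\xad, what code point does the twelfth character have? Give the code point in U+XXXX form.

Offset 0: leading byte 0xF0 = 11110000 → 4-byte char #1 = F0 9F 8D 95.
Offset 4: leading byte 0xF1 = 11110001 → 4-byte char #2 = F1 A2 94 8B.
Offset 8: leading byte 0xE7 = 11100111 → 3-byte char #3 = E7 98 81.
Offset 11: leading byte 0xC9 = 11001001 → 2-byte char #4 = C9 AF.
Offset 13: leading byte 0xC4 = 11000100 → 2-byte char #5 = C4 AA.
Offset 15: leading byte 0xDD = 11011101 → 2-byte char #6 = DD AB.
Offset 17: leading byte 0xF1 = 11110001 → 4-byte char #7 = F1 9D B6 9D.
Offset 21: leading byte 0xD6 = 11010110 → 2-byte char #8 = D6 8E.
Offset 23: leading byte 0xF0 = 11110000 → 4-byte char #9 = F0 90 80 90.
Offset 27: leading byte 0xF1 = 11110001 → 4-byte char #10 = F1 A7 99 9C.
Offset 31: leading byte 0xDF = 11011111 → 2-byte char #11 = DF 95.
Offset 33: leading byte 0xE2 = 11100010 → 3-byte char #12 = E2 82 AD.
Leading byte 0xE2 = 11100010 matches 1110xxxx → 3-byte sequence.
Byte 1: 0xE2 = 11100010, payload 0010 (4 bits).
Byte 2: 0x82 = 10000010 (10xxxxxx ✓), payload 000010.
Byte 3: 0xAD = 10101101 (10xxxxxx ✓), payload 101101.
Concatenate: 0010000010101101 = 0x20AD (16 bits → U+20AD).

U+20AD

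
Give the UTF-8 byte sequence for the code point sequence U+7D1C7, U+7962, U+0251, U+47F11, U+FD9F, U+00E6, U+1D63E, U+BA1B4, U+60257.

F1 BD 87 87 E7 A5 A2 C9 91 F1 87 BC 91 EF B6 9F C3 A6 F0 9D 98 BE F2 BA 86 B4 F1 A0 89 97

U+7D1C7: 4-byte form → F1 BD 87 87.
U+7962: 3-byte form → E7 A5 A2.
U+0251: 2-byte form → C9 91.
U+47F11: 4-byte form → F1 87 BC 91.
U+FD9F: 3-byte form → EF B6 9F.
U+00E6: 2-byte form → C3 A6.
U+1D63E: 4-byte form → F0 9D 98 BE.
U+BA1B4: 4-byte form → F2 BA 86 B4.
U+60257: 4-byte form → F1 A0 89 97.
Concatenated (30 bytes): F1 BD 87 87 E7 A5 A2 C9 91 F1 87 BC 91 EF B6 9F C3 A6 F0 9D 98 BE F2 BA 86 B4 F1 A0 89 97.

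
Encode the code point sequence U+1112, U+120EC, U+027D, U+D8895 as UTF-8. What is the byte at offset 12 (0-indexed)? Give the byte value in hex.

U+1112 → 3-byte form E1 84 92 at offsets 0–2.
U+120EC → 4-byte form F0 92 83 AC at offsets 3–6.
U+027D → 2-byte form C9 BD at offsets 7–8.
U+D8895 → 4-byte form F3 98 A2 95 at offsets 9–12.
Offset 12 falls in char 4's range; it's byte 4 of F3 98 A2 95 = 0x95.

0x95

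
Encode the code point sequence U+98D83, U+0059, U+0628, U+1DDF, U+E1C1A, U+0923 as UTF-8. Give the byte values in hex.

F2 98 B6 83 59 D8 A8 E1 B7 9F F3 A1 B0 9A E0 A4 A3

U+98D83: 4-byte form → F2 98 B6 83.
U+0059: 1-byte form → 59.
U+0628: 2-byte form → D8 A8.
U+1DDF: 3-byte form → E1 B7 9F.
U+E1C1A: 4-byte form → F3 A1 B0 9A.
U+0923: 3-byte form → E0 A4 A3.
Concatenated (17 bytes): F2 98 B6 83 59 D8 A8 E1 B7 9F F3 A1 B0 9A E0 A4 A3.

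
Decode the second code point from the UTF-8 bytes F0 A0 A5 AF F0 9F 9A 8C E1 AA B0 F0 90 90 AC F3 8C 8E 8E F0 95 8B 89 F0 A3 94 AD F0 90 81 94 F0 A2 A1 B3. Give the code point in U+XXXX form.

U+1F68C

Offset 0: leading byte 0xF0 = 11110000 → 4-byte char #1 = F0 A0 A5 AF.
Offset 4: leading byte 0xF0 = 11110000 → 4-byte char #2 = F0 9F 9A 8C.
Leading byte 0xF0 = 11110000 matches 11110xxx → 4-byte sequence.
Byte 1: 0xF0 = 11110000, payload 000 (3 bits).
Byte 2: 0x9F = 10011111 (10xxxxxx ✓), payload 011111.
Byte 3: 0x9A = 10011010 (10xxxxxx ✓), payload 011010.
Byte 4: 0x8C = 10001100 (10xxxxxx ✓), payload 001100.
Concatenate: 000011111011010001100 = 0x1F68C (21 bits → U+1F68C).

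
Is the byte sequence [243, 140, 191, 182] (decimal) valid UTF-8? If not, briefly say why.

valid

Leading byte 0xF3 = 11110011 → 4-byte form.
Continuation bytes 0x8C=10001100, 0xBF=10111111, 0xB6=10110110 all match 10xxxxxx.
Decoded value 0xCCFF6 is ≥ 0x10000 (shortest form) and not a surrogate.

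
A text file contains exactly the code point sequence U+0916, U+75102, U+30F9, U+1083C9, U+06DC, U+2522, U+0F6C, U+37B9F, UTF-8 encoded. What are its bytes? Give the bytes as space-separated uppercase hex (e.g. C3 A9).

U+0916: 3-byte form → E0 A4 96.
U+75102: 4-byte form → F1 B5 84 82.
U+30F9: 3-byte form → E3 83 B9.
U+1083C9: 4-byte form → F4 88 8F 89.
U+06DC: 2-byte form → DB 9C.
U+2522: 3-byte form → E2 94 A2.
U+0F6C: 3-byte form → E0 BD AC.
U+37B9F: 4-byte form → F0 B7 AE 9F.
Concatenated (26 bytes): E0 A4 96 F1 B5 84 82 E3 83 B9 F4 88 8F 89 DB 9C E2 94 A2 E0 BD AC F0 B7 AE 9F.

E0 A4 96 F1 B5 84 82 E3 83 B9 F4 88 8F 89 DB 9C E2 94 A2 E0 BD AC F0 B7 AE 9F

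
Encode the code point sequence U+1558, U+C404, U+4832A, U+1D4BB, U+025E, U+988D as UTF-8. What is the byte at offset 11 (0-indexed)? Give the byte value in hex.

0x9D

U+1558 → 3-byte form E1 95 98 at offsets 0–2.
U+C404 → 3-byte form EC 90 84 at offsets 3–5.
U+4832A → 4-byte form F1 88 8C AA at offsets 6–9.
U+1D4BB → 4-byte form F0 9D 92 BB at offsets 10–13.
Offset 11 falls in char 4's range; it's byte 2 of F0 9D 92 BB = 0x9D.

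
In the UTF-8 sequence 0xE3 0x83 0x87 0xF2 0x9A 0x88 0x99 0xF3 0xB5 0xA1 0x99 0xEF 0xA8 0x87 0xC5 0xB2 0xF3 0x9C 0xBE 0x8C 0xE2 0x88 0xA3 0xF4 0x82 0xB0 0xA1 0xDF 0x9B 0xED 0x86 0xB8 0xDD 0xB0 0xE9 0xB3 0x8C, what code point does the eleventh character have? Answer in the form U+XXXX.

Offset 0: leading byte 0xE3 = 11100011 → 3-byte char #1 = E3 83 87.
Offset 3: leading byte 0xF2 = 11110010 → 4-byte char #2 = F2 9A 88 99.
Offset 7: leading byte 0xF3 = 11110011 → 4-byte char #3 = F3 B5 A1 99.
Offset 11: leading byte 0xEF = 11101111 → 3-byte char #4 = EF A8 87.
Offset 14: leading byte 0xC5 = 11000101 → 2-byte char #5 = C5 B2.
Offset 16: leading byte 0xF3 = 11110011 → 4-byte char #6 = F3 9C BE 8C.
Offset 20: leading byte 0xE2 = 11100010 → 3-byte char #7 = E2 88 A3.
Offset 23: leading byte 0xF4 = 11110100 → 4-byte char #8 = F4 82 B0 A1.
Offset 27: leading byte 0xDF = 11011111 → 2-byte char #9 = DF 9B.
Offset 29: leading byte 0xED = 11101101 → 3-byte char #10 = ED 86 B8.
Offset 32: leading byte 0xDD = 11011101 → 2-byte char #11 = DD B0.
Leading byte 0xDD = 11011101 matches 110xxxxx → 2-byte sequence.
Byte 1: 0xDD = 11011101, payload 11101 (5 bits).
Byte 2: 0xB0 = 10110000 (10xxxxxx ✓), payload 110000.
Concatenate: 11101110000 = 0x770 (11 bits → U+0770).

U+0770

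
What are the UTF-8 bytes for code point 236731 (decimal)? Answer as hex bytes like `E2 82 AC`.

F0 B9 B2 BB

U+39CBB = 0x39CBB = 236731 decimal. In range U+10000–U+10FFFF → 4-byte form: 11110xxx 10xxxxxx 10xxxxxx 10xxxxxx.
Binary (21 bits): 000111001110010111011.
Split 3+6+6+6: 000 | 111001 | 110010 | 111011.
Byte 1: 11110000 = 0xF0.
Byte 2: 10111001 = 0xB9.
Byte 3: 10110010 = 0xB2.
Byte 4: 10111011 = 0xBB.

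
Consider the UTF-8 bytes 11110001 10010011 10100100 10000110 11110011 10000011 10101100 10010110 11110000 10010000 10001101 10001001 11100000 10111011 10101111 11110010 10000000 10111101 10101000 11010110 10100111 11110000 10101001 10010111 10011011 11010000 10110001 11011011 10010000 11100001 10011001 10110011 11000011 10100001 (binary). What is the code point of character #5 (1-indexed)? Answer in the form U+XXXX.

U+80F68

Offset 0: leading byte 0xF1 = 11110001 → 4-byte char #1 = F1 93 A4 86.
Offset 4: leading byte 0xF3 = 11110011 → 4-byte char #2 = F3 83 AC 96.
Offset 8: leading byte 0xF0 = 11110000 → 4-byte char #3 = F0 90 8D 89.
Offset 12: leading byte 0xE0 = 11100000 → 3-byte char #4 = E0 BB AF.
Offset 15: leading byte 0xF2 = 11110010 → 4-byte char #5 = F2 80 BD A8.
Leading byte 0xF2 = 11110010 matches 11110xxx → 4-byte sequence.
Byte 1: 0xF2 = 11110010, payload 010 (3 bits).
Byte 2: 0x80 = 10000000 (10xxxxxx ✓), payload 000000.
Byte 3: 0xBD = 10111101 (10xxxxxx ✓), payload 111101.
Byte 4: 0xA8 = 10101000 (10xxxxxx ✓), payload 101000.
Concatenate: 010000000111101101000 = 0x80F68 (21 bits → U+80F68).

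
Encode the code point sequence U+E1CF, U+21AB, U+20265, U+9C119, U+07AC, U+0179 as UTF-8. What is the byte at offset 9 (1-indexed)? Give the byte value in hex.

1-indexed offset 9 is 0-indexed offset 8.
U+E1CF → 3-byte form EE 87 8F at offsets 0–2.
U+21AB → 3-byte form E2 86 AB at offsets 3–5.
U+20265 → 4-byte form F0 A0 89 A5 at offsets 6–9.
Offset 8 falls in char 3's range; it's byte 3 of F0 A0 89 A5 = 0x89.

0x89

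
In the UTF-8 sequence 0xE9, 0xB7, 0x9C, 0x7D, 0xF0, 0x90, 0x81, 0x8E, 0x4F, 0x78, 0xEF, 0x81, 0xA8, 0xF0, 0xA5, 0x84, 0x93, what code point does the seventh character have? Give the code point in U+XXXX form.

Offset 0: leading byte 0xE9 = 11101001 → 3-byte char #1 = E9 B7 9C.
Offset 3: leading byte 0x7D = 01111101 → 1-byte char #2 = 7D.
Offset 4: leading byte 0xF0 = 11110000 → 4-byte char #3 = F0 90 81 8E.
Offset 8: leading byte 0x4F = 01001111 → 1-byte char #4 = 4F.
Offset 9: leading byte 0x78 = 01111000 → 1-byte char #5 = 78.
Offset 10: leading byte 0xEF = 11101111 → 3-byte char #6 = EF 81 A8.
Offset 13: leading byte 0xF0 = 11110000 → 4-byte char #7 = F0 A5 84 93.
Leading byte 0xF0 = 11110000 matches 11110xxx → 4-byte sequence.
Byte 1: 0xF0 = 11110000, payload 000 (3 bits).
Byte 2: 0xA5 = 10100101 (10xxxxxx ✓), payload 100101.
Byte 3: 0x84 = 10000100 (10xxxxxx ✓), payload 000100.
Byte 4: 0x93 = 10010011 (10xxxxxx ✓), payload 010011.
Concatenate: 000100101000100010011 = 0x25113 (21 bits → U+25113).

U+25113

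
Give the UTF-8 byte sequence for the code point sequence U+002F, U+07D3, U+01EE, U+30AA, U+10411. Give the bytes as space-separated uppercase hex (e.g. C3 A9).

U+002F: 1-byte form → 2F.
U+07D3: 2-byte form → DF 93.
U+01EE: 2-byte form → C7 AE.
U+30AA: 3-byte form → E3 82 AA.
U+10411: 4-byte form → F0 90 90 91.
Concatenated (12 bytes): 2F DF 93 C7 AE E3 82 AA F0 90 90 91.

2F DF 93 C7 AE E3 82 AA F0 90 90 91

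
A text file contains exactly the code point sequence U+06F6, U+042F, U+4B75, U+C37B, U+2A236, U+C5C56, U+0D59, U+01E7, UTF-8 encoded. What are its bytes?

DB B6 D0 AF E4 AD B5 EC 8D BB F0 AA 88 B6 F3 85 B1 96 E0 B5 99 C7 A7

U+06F6: 2-byte form → DB B6.
U+042F: 2-byte form → D0 AF.
U+4B75: 3-byte form → E4 AD B5.
U+C37B: 3-byte form → EC 8D BB.
U+2A236: 4-byte form → F0 AA 88 B6.
U+C5C56: 4-byte form → F3 85 B1 96.
U+0D59: 3-byte form → E0 B5 99.
U+01E7: 2-byte form → C7 A7.
Concatenated (23 bytes): DB B6 D0 AF E4 AD B5 EC 8D BB F0 AA 88 B6 F3 85 B1 96 E0 B5 99 C7 A7.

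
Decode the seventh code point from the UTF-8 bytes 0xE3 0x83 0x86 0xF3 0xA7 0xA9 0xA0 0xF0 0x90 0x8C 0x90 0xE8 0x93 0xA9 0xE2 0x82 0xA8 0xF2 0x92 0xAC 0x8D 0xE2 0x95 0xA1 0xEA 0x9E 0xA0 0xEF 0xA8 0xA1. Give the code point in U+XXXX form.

Offset 0: leading byte 0xE3 = 11100011 → 3-byte char #1 = E3 83 86.
Offset 3: leading byte 0xF3 = 11110011 → 4-byte char #2 = F3 A7 A9 A0.
Offset 7: leading byte 0xF0 = 11110000 → 4-byte char #3 = F0 90 8C 90.
Offset 11: leading byte 0xE8 = 11101000 → 3-byte char #4 = E8 93 A9.
Offset 14: leading byte 0xE2 = 11100010 → 3-byte char #5 = E2 82 A8.
Offset 17: leading byte 0xF2 = 11110010 → 4-byte char #6 = F2 92 AC 8D.
Offset 21: leading byte 0xE2 = 11100010 → 3-byte char #7 = E2 95 A1.
Leading byte 0xE2 = 11100010 matches 1110xxxx → 3-byte sequence.
Byte 1: 0xE2 = 11100010, payload 0010 (4 bits).
Byte 2: 0x95 = 10010101 (10xxxxxx ✓), payload 010101.
Byte 3: 0xA1 = 10100001 (10xxxxxx ✓), payload 100001.
Concatenate: 0010010101100001 = 0x2561 (16 bits → U+2561).

U+2561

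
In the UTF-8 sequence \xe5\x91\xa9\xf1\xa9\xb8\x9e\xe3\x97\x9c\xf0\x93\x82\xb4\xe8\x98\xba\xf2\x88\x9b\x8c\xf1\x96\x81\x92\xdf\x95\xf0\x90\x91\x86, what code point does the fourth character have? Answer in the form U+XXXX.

U+130B4

Offset 0: leading byte 0xE5 = 11100101 → 3-byte char #1 = E5 91 A9.
Offset 3: leading byte 0xF1 = 11110001 → 4-byte char #2 = F1 A9 B8 9E.
Offset 7: leading byte 0xE3 = 11100011 → 3-byte char #3 = E3 97 9C.
Offset 10: leading byte 0xF0 = 11110000 → 4-byte char #4 = F0 93 82 B4.
Leading byte 0xF0 = 11110000 matches 11110xxx → 4-byte sequence.
Byte 1: 0xF0 = 11110000, payload 000 (3 bits).
Byte 2: 0x93 = 10010011 (10xxxxxx ✓), payload 010011.
Byte 3: 0x82 = 10000010 (10xxxxxx ✓), payload 000010.
Byte 4: 0xB4 = 10110100 (10xxxxxx ✓), payload 110100.
Concatenate: 000010011000010110100 = 0x130B4 (21 bits → U+130B4).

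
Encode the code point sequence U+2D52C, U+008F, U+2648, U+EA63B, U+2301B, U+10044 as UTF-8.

U+2D52C: 4-byte form → F0 AD 94 AC.
U+008F: 2-byte form → C2 8F.
U+2648: 3-byte form → E2 99 88.
U+EA63B: 4-byte form → F3 AA 98 BB.
U+2301B: 4-byte form → F0 A3 80 9B.
U+10044: 4-byte form → F0 90 81 84.
Concatenated (21 bytes): F0 AD 94 AC C2 8F E2 99 88 F3 AA 98 BB F0 A3 80 9B F0 90 81 84.

F0 AD 94 AC C2 8F E2 99 88 F3 AA 98 BB F0 A3 80 9B F0 90 81 84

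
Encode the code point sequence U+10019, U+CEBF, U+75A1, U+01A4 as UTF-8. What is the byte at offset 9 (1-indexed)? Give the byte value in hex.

1-indexed offset 9 is 0-indexed offset 8.
U+10019 → 4-byte form F0 90 80 99 at offsets 0–3.
U+CEBF → 3-byte form EC BA BF at offsets 4–6.
U+75A1 → 3-byte form E7 96 A1 at offsets 7–9.
Offset 8 falls in char 3's range; it's byte 2 of E7 96 A1 = 0x96.

0x96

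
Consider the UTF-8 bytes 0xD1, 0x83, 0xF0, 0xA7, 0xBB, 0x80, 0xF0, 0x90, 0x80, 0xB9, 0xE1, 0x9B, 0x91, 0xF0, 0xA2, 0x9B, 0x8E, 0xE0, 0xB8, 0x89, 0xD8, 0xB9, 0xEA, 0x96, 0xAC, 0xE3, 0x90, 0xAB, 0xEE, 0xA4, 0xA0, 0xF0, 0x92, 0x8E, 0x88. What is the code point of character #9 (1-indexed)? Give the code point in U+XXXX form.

U+342B

Offset 0: leading byte 0xD1 = 11010001 → 2-byte char #1 = D1 83.
Offset 2: leading byte 0xF0 = 11110000 → 4-byte char #2 = F0 A7 BB 80.
Offset 6: leading byte 0xF0 = 11110000 → 4-byte char #3 = F0 90 80 B9.
Offset 10: leading byte 0xE1 = 11100001 → 3-byte char #4 = E1 9B 91.
Offset 13: leading byte 0xF0 = 11110000 → 4-byte char #5 = F0 A2 9B 8E.
Offset 17: leading byte 0xE0 = 11100000 → 3-byte char #6 = E0 B8 89.
Offset 20: leading byte 0xD8 = 11011000 → 2-byte char #7 = D8 B9.
Offset 22: leading byte 0xEA = 11101010 → 3-byte char #8 = EA 96 AC.
Offset 25: leading byte 0xE3 = 11100011 → 3-byte char #9 = E3 90 AB.
Leading byte 0xE3 = 11100011 matches 1110xxxx → 3-byte sequence.
Byte 1: 0xE3 = 11100011, payload 0011 (4 bits).
Byte 2: 0x90 = 10010000 (10xxxxxx ✓), payload 010000.
Byte 3: 0xAB = 10101011 (10xxxxxx ✓), payload 101011.
Concatenate: 0011010000101011 = 0x342B (16 bits → U+342B).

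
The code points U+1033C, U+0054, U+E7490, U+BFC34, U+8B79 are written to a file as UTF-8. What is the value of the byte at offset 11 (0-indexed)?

0xB0

U+1033C → 4-byte form F0 90 8C BC at offsets 0–3.
U+0054 → 1-byte form 54 at offsets 4–4.
U+E7490 → 4-byte form F3 A7 92 90 at offsets 5–8.
U+BFC34 → 4-byte form F2 BF B0 B4 at offsets 9–12.
Offset 11 falls in char 4's range; it's byte 3 of F2 BF B0 B4 = 0xB0.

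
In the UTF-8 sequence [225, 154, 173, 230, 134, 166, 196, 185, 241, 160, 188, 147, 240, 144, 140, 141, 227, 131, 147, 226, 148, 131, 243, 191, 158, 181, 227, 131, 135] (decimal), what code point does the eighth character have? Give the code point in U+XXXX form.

Offset 0: leading byte 0xE1 = 11100001 → 3-byte char #1 = E1 9A AD.
Offset 3: leading byte 0xE6 = 11100110 → 3-byte char #2 = E6 86 A6.
Offset 6: leading byte 0xC4 = 11000100 → 2-byte char #3 = C4 B9.
Offset 8: leading byte 0xF1 = 11110001 → 4-byte char #4 = F1 A0 BC 93.
Offset 12: leading byte 0xF0 = 11110000 → 4-byte char #5 = F0 90 8C 8D.
Offset 16: leading byte 0xE3 = 11100011 → 3-byte char #6 = E3 83 93.
Offset 19: leading byte 0xE2 = 11100010 → 3-byte char #7 = E2 94 83.
Offset 22: leading byte 0xF3 = 11110011 → 4-byte char #8 = F3 BF 9E B5.
Leading byte 0xF3 = 11110011 matches 11110xxx → 4-byte sequence.
Byte 1: 0xF3 = 11110011, payload 011 (3 bits).
Byte 2: 0xBF = 10111111 (10xxxxxx ✓), payload 111111.
Byte 3: 0x9E = 10011110 (10xxxxxx ✓), payload 011110.
Byte 4: 0xB5 = 10110101 (10xxxxxx ✓), payload 110101.
Concatenate: 011111111011110110101 = 0xFF7B5 (21 bits → U+FF7B5).

U+FF7B5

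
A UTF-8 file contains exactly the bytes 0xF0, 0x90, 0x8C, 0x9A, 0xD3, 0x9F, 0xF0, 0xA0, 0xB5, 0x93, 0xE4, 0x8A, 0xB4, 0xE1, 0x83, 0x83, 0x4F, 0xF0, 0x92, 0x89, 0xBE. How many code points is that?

Byte at offset 0: 0xF0 = 11110000 → 4-byte char (#1). Advance 4.
Byte at offset 4: 0xD3 = 11010011 → 2-byte char (#2). Advance 2.
Byte at offset 6: 0xF0 = 11110000 → 4-byte char (#3). Advance 4.
Byte at offset 10: 0xE4 = 11100100 → 3-byte char (#4). Advance 3.
Byte at offset 13: 0xE1 = 11100001 → 3-byte char (#5). Advance 3.
Byte at offset 16: 0x4F = 01001111 → 1-byte char (#6). Advance 1.
Byte at offset 17: 0xF0 = 11110000 → 4-byte char (#7). Advance 4.
Reached end at offset 21 after 7 code points.

7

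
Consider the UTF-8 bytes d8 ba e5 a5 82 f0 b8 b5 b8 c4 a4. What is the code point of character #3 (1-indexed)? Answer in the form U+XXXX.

U+38D78

Offset 0: leading byte 0xD8 = 11011000 → 2-byte char #1 = D8 BA.
Offset 2: leading byte 0xE5 = 11100101 → 3-byte char #2 = E5 A5 82.
Offset 5: leading byte 0xF0 = 11110000 → 4-byte char #3 = F0 B8 B5 B8.
Leading byte 0xF0 = 11110000 matches 11110xxx → 4-byte sequence.
Byte 1: 0xF0 = 11110000, payload 000 (3 bits).
Byte 2: 0xB8 = 10111000 (10xxxxxx ✓), payload 111000.
Byte 3: 0xB5 = 10110101 (10xxxxxx ✓), payload 110101.
Byte 4: 0xB8 = 10111000 (10xxxxxx ✓), payload 111000.
Concatenate: 000111000110101111000 = 0x38D78 (21 bits → U+38D78).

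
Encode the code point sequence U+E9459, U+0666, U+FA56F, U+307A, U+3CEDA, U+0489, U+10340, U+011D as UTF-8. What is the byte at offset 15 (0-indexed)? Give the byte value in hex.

U+E9459 → 4-byte form F3 A9 91 99 at offsets 0–3.
U+0666 → 2-byte form D9 A6 at offsets 4–5.
U+FA56F → 4-byte form F3 BA 95 AF at offsets 6–9.
U+307A → 3-byte form E3 81 BA at offsets 10–12.
U+3CEDA → 4-byte form F0 BC BB 9A at offsets 13–16.
Offset 15 falls in char 5's range; it's byte 3 of F0 BC BB 9A = 0xBB.

0xBB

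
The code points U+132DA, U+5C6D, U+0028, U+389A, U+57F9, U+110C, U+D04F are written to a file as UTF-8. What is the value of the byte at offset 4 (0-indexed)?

0xE5

U+132DA → 4-byte form F0 93 8B 9A at offsets 0–3.
U+5C6D → 3-byte form E5 B1 AD at offsets 4–6.
Offset 4 falls in char 2's range; it's byte 1 of E5 B1 AD = 0xE5.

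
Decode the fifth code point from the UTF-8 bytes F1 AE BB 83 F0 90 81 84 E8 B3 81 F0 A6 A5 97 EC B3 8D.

Offset 0: leading byte 0xF1 = 11110001 → 4-byte char #1 = F1 AE BB 83.
Offset 4: leading byte 0xF0 = 11110000 → 4-byte char #2 = F0 90 81 84.
Offset 8: leading byte 0xE8 = 11101000 → 3-byte char #3 = E8 B3 81.
Offset 11: leading byte 0xF0 = 11110000 → 4-byte char #4 = F0 A6 A5 97.
Offset 15: leading byte 0xEC = 11101100 → 3-byte char #5 = EC B3 8D.
Leading byte 0xEC = 11101100 matches 1110xxxx → 3-byte sequence.
Byte 1: 0xEC = 11101100, payload 1100 (4 bits).
Byte 2: 0xB3 = 10110011 (10xxxxxx ✓), payload 110011.
Byte 3: 0x8D = 10001101 (10xxxxxx ✓), payload 001101.
Concatenate: 1100110011001101 = 0xCCCD (16 bits → U+CCCD).

U+CCCD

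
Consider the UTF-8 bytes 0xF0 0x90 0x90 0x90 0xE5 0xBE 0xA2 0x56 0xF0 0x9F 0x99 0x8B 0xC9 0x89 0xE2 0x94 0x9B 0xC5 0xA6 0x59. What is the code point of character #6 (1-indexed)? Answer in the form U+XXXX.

U+251B

Offset 0: leading byte 0xF0 = 11110000 → 4-byte char #1 = F0 90 90 90.
Offset 4: leading byte 0xE5 = 11100101 → 3-byte char #2 = E5 BE A2.
Offset 7: leading byte 0x56 = 01010110 → 1-byte char #3 = 56.
Offset 8: leading byte 0xF0 = 11110000 → 4-byte char #4 = F0 9F 99 8B.
Offset 12: leading byte 0xC9 = 11001001 → 2-byte char #5 = C9 89.
Offset 14: leading byte 0xE2 = 11100010 → 3-byte char #6 = E2 94 9B.
Leading byte 0xE2 = 11100010 matches 1110xxxx → 3-byte sequence.
Byte 1: 0xE2 = 11100010, payload 0010 (4 bits).
Byte 2: 0x94 = 10010100 (10xxxxxx ✓), payload 010100.
Byte 3: 0x9B = 10011011 (10xxxxxx ✓), payload 011011.
Concatenate: 0010010100011011 = 0x251B (16 bits → U+251B).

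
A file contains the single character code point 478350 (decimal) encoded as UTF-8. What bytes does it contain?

U+74C8E = 0x74C8E = 478350 decimal. In range U+10000–U+10FFFF → 4-byte form: 11110xxx 10xxxxxx 10xxxxxx 10xxxxxx.
Binary (21 bits): 001110100110010001110.
Split 3+6+6+6: 001 | 110100 | 110010 | 001110.
Byte 1: 11110001 = 0xF1.
Byte 2: 10110100 = 0xB4.
Byte 3: 10110010 = 0xB2.
Byte 4: 10001110 = 0x8E.

F1 B4 B2 8E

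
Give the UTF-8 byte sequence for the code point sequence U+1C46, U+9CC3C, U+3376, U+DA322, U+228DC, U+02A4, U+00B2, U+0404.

E1 B1 86 F2 9C B0 BC E3 8D B6 F3 9A 8C A2 F0 A2 A3 9C CA A4 C2 B2 D0 84

U+1C46: 3-byte form → E1 B1 86.
U+9CC3C: 4-byte form → F2 9C B0 BC.
U+3376: 3-byte form → E3 8D B6.
U+DA322: 4-byte form → F3 9A 8C A2.
U+228DC: 4-byte form → F0 A2 A3 9C.
U+02A4: 2-byte form → CA A4.
U+00B2: 2-byte form → C2 B2.
U+0404: 2-byte form → D0 84.
Concatenated (24 bytes): E1 B1 86 F2 9C B0 BC E3 8D B6 F3 9A 8C A2 F0 A2 A3 9C CA A4 C2 B2 D0 84.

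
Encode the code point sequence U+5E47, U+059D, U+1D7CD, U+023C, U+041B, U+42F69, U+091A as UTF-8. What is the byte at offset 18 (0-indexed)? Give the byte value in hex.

0xA4

U+5E47 → 3-byte form E5 B9 87 at offsets 0–2.
U+059D → 2-byte form D6 9D at offsets 3–4.
U+1D7CD → 4-byte form F0 9D 9F 8D at offsets 5–8.
U+023C → 2-byte form C8 BC at offsets 9–10.
U+041B → 2-byte form D0 9B at offsets 11–12.
U+42F69 → 4-byte form F1 82 BD A9 at offsets 13–16.
U+091A → 3-byte form E0 A4 9A at offsets 17–19.
Offset 18 falls in char 7's range; it's byte 2 of E0 A4 9A = 0xA4.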